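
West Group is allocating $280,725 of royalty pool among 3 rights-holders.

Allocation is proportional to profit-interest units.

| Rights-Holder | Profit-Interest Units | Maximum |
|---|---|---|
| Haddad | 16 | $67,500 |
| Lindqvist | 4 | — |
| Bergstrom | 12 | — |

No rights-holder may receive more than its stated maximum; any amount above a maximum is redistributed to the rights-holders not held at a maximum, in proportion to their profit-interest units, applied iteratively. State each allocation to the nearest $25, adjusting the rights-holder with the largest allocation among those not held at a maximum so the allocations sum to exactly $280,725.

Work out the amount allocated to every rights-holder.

Haddad: $67,500 | Lindqvist: $53,300 | Bergstrom: $159,925

Profit-interest units total: 32.
Proportional shares (ignoring caps): Haddad 140,362.50; Lindqvist 35,090.62; Bergstrom 105,271.88.
Cap binds for Haddad ($67,500); balance $213,225 reallocated over remaining profit-interest units 16.
Redistributed shares: Lindqvist 53,306.25 → $53,300; Bergstrom 159,918.75 → $159,925.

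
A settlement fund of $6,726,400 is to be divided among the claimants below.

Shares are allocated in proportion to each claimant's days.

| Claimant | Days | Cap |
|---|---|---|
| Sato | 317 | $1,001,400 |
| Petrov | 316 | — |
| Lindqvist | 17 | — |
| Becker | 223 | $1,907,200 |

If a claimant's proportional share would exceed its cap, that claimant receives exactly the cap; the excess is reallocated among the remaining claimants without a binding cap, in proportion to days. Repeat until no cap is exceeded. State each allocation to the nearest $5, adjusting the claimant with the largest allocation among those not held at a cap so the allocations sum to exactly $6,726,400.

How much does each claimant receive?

Sato: $1,001,400; Petrov: $3,622,895; Lindqvist: $194,905; Becker: $1,907,200

Total days = 873.
Unconstrained shares: Sato 2,442,461.40; Petrov 2,434,756.47; Lindqvist 130,983.73; Becker 1,718,198.40.
Capped: Sato ($1,001,400); balance $5,725,000 reallocated over remaining days 556.
Capped: Becker ($1,907,200); balance $3,817,800 reallocated over remaining days 333.
Shares after redistribution: Petrov 3,622,897.30 → $3,622,895; Lindqvist 194,902.70 → $194,905.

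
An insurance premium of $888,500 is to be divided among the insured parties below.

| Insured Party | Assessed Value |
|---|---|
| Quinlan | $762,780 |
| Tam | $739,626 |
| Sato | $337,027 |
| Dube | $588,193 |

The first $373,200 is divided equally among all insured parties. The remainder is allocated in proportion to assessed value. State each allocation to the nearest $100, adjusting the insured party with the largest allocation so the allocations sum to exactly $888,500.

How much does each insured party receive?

Quinlan: $255,200 · Tam: $250,300 · Sato: $164,800 · Dube: $218,200

First tranche $373,200 split equally: $93,300 each.
Remainder $515,300 by assessed value (total 2,427,626): Quinlan 161,911.49 → $161,900; Tam 156,996.70 → $157,000; Sato 71,539.03 → $71,500; Dube 124,852.78 → $124,900.
Totals: Quinlan $93,300 + $161,900 = $255,200; Tam $93,300 + $157,000 = $250,300; Sato $93,300 + $71,500 = $164,800; Dube $93,300 + $124,900 = $218,200.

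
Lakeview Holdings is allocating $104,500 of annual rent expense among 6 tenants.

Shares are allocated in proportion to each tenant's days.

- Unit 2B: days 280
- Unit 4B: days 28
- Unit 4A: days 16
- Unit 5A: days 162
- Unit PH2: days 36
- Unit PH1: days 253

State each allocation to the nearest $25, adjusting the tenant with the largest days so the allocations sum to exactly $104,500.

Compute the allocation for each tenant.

Unit 2B: $37,750 | Unit 4B: $3,775 | Unit 4A: $2,150 | Unit 5A: $21,850 | Unit PH2: $4,850 | Unit PH1: $34,125

Days total: 280 + 28 + 16 + 162 + 36 + 253 = 775.
Pro-rata amounts: Unit 2B 37,754.84; Unit 4B 3,775.48; Unit 4A 2,157.42; Unit 5A 21,843.87; Unit PH2 4,854.19; Unit PH1 34,114.19.
Rounded to nearest $25: Unit 2B $37,750; Unit 4B $3,775; Unit 4A $2,150; Unit 5A $21,850; Unit PH2 $4,850; Unit PH1 $34,125. Sum = $104,500.
Sum already equals the total — no adjustment.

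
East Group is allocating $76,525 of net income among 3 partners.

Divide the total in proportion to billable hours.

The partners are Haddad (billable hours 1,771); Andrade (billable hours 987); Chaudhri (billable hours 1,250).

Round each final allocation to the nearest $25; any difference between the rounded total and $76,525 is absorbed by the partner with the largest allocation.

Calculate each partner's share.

Combined billable hours = 4,008.
Proportional shares: Haddad 1,771/4,008 × $76,525 = 33,813.82; Andrade 987/4,008 × $76,525 = 18,844.85; Chaudhri 1,250/4,008 × $76,525 = 23,866.33.
After rounding ($25): Haddad $33,825; Andrade $18,850; Chaudhri $23,875. Sum = $76,550.
Difference $76,525 − $76,550 = −$25 applied to largest allocation (Haddad): Haddad becomes $33,800.

Haddad: $33,800 · Andrade: $18,850 · Chaudhri: $23,875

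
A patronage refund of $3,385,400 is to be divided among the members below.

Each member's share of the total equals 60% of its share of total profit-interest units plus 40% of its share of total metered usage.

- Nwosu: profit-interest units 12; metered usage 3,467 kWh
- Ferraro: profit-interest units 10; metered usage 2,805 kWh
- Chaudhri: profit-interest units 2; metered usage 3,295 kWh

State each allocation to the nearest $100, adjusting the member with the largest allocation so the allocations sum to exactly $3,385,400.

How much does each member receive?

Nwosu: $1,506,300 | Ferraro: $1,243,400 | Chaudhri: $635,700

Totals — profit-interest units 24, metered usage 9,567.
Composite weights (60% profit-interest units + 40% metered usage): Nwosu 0.4450; Ferraro 0.3673; Chaudhri 0.1878.
Raw shares: Nwosu 1,506,356.15; Ferraro 1,243,383.43; Chaudhri 635,660.43.
After rounding ($100): Nwosu $1,506,400; Ferraro $1,243,400; Chaudhri $635,700. Sum = $3,385,500.
Difference $3,385,400 − $3,385,500 = −$100 applied to largest allocation (Nwosu): Nwosu becomes $1,506,300.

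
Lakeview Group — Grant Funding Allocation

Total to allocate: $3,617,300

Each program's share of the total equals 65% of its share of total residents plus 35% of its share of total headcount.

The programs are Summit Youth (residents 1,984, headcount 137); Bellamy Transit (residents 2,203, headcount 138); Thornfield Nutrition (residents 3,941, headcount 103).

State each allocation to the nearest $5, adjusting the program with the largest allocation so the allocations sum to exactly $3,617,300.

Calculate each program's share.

Summit Youth: $1,032,785 | Bellamy Transit: $1,099,490 | Thornfield Nutrition: $1,485,025

Residents total 8,128; headcount total 378.
Combined weights (65% residents + 35% headcount): Summit Youth 0.2855; Bellamy Transit 0.3040; Thornfield Nutrition 0.4105.
Raw shares: Summit Youth 1,032,787.15; Bellamy Transit 1,099,488.21; Thornfield Nutrition 1,485,024.65.
At nearest $5: Summit Youth $1,032,785; Bellamy Transit $1,099,490; Thornfield Nutrition $1,485,025. Sum = $3,617,300.
Sum already equals the total — no adjustment.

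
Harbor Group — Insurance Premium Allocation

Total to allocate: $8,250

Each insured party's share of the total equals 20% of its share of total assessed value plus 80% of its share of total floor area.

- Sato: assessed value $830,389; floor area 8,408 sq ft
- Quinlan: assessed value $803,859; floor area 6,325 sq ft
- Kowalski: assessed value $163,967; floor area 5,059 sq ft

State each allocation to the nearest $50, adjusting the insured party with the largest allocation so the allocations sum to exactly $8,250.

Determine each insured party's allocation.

Sato: $3,550 · Quinlan: $2,850 · Kowalski: $1,850

Assessed value total 1,798,215; floor area total 19,792.
Blended shares (20% assessed value + 80% floor area): Sato 0.4322; Quinlan 0.3451; Kowalski 0.2227.
Pro-rata amounts: Sato 3,565.75; Quinlan 2,846.79; Kowalski 1,837.47.
At nearest $50: Sato $3,550; Quinlan $2,850; Kowalski $1,850. Sum = $8,250.
No rounding difference to absorb.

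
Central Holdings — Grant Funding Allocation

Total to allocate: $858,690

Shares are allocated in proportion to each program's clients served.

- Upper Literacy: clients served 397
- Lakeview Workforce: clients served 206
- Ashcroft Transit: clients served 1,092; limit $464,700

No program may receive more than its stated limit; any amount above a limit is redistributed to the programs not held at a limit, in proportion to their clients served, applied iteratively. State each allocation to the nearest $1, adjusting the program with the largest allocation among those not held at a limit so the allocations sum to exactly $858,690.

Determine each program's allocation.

Total clients served = 1,695.
Pro-rata shares before constraints: Upper Literacy 201,120.90; Lakeview Workforce 104,359.96; Ashcroft Transit 553,209.13.
Cap binds for Ashcroft Transit ($464,700); remaining pool $393,990 reallocated over remaining clients served 603.
Remaining shares: Upper Literacy 259,393.08 → $259,393; Lakeview Workforce 134,596.92 → $134,597.

Upper Literacy: $259,393 | Lakeview Workforce: $134,597 | Ashcroft Transit: $464,700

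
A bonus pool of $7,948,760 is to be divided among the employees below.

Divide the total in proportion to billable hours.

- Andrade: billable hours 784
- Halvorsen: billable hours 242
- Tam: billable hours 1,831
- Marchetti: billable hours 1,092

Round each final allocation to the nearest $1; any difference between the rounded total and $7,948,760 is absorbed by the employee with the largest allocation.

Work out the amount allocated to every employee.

Total billable hours = 3,949.
Pro-rata amounts: Andrade 784/3,949 × $7,948,760 = 1,578,077.45; Halvorsen 242/3,949 × $7,948,760 = 487,110.64; Tam 1,831/3,949 × $7,948,760 = 3,685,535.47; Marchetti 1,092/3,949 × $7,948,760 = 2,198,036.44.
Rounded to nearest $1: Andrade $1,578,077; Halvorsen $487,111; Tam $3,685,535; Marchetti $2,198,036. Sum = $7,948,759.
Difference $7,948,760 − $7,948,759 = +$1 applied to largest allocation (Tam): Tam becomes $3,685,536.

Andrade: $1,578,077 · Halvorsen: $487,111 · Tam: $3,685,536 · Marchetti: $2,198,036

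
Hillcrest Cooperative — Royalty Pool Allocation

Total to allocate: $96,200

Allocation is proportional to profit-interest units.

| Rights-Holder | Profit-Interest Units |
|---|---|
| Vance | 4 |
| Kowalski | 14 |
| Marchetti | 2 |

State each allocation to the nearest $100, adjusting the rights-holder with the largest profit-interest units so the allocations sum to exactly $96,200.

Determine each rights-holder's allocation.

Vance: $19,200 · Kowalski: $67,400 · Marchetti: $9,600

Sum of profit-interest units: 4 + 14 + 2 = 20.
Pro-rata amounts: Vance 19,240.00; Kowalski 67,340.00; Marchetti 9,620.00.
At nearest $100: Vance $19,200; Kowalski $67,300; Marchetti $9,600. Sum = $96,100.
Difference $96,200 − $96,100 = +$100 applied to largest profit-interest units (Kowalski): Kowalski becomes $67,400.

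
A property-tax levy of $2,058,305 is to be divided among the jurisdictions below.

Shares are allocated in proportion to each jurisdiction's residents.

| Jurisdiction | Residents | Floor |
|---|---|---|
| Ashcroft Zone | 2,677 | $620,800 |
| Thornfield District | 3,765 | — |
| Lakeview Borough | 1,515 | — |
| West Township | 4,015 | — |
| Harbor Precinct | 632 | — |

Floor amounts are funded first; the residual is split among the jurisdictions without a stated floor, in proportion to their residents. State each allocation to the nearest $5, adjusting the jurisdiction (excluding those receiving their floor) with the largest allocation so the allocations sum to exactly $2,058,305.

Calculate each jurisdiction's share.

Guaranteed amounts: Ashcroft Zone $620,800. Residual $1,437,505.
Residual split over remaining residents 9,927: Thornfield District 545,200.60 → $545,200; Lakeview Borough 219,383.51 → $219,385; West Township 581,402.496 → $581,400; Harbor Precinct 91,518.40 → $91,520.

Ashcroft Zone: $620,800 | Thornfield District: $545,200 | Lakeview Borough: $219,385 | West Township: $581,400 | Harbor Precinct: $91,520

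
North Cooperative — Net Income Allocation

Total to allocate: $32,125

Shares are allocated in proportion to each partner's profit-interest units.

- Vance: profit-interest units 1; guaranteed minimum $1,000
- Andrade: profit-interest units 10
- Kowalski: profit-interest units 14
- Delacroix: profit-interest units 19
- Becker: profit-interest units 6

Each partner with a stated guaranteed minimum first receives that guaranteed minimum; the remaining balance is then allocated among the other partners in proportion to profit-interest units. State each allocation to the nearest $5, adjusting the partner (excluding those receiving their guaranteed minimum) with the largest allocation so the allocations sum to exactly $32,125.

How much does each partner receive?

Vance: $1,000 | Andrade: $6,350 | Kowalski: $8,895 | Delacroix: $12,070 | Becker: $3,810

Fund the minimums — Vance $1,000. Remaining pool $31,125.
Remaining pool split over remaining profit-interest units 49: Andrade 6,352.04 → $6,350; Kowalski 8,892.86 → $8,895; Delacroix 12,068.88 → $12,070; Becker 3,811.22 → $3,810.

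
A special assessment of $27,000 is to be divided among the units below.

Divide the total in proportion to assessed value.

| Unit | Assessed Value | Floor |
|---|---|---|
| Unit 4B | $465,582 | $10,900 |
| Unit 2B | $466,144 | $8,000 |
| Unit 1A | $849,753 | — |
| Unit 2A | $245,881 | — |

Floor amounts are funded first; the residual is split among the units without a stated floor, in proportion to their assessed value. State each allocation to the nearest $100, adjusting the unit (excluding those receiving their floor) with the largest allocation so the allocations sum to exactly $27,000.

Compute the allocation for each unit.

Unit 4B: $10,900 | Unit 2B: $8,000 | Unit 1A: $6,300 | Unit 2A: $1,800

Minimums first: Unit 4B $10,900; Unit 2B $8,000. Remaining pool $8,100.
Remaining pool split over remaining assessed value 1,095,634: Unit 1A 6,282.21 → $6,300; Unit 2A 1,817.79 → $1,800.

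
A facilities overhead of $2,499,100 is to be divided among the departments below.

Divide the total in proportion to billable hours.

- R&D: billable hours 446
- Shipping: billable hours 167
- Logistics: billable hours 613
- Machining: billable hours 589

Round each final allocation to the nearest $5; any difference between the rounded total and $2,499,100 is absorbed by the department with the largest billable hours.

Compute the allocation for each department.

Billable hours total: 1,815.
Pro-rata amounts: R&D 446/1,815 × $2,499,100 = 614,103.91; Shipping 167/1,815 × $2,499,100 = 229,944.74; Logistics 613/1,815 × $2,499,100 = 844,048.65; Machining 589/1,815 × $2,499,100 = 811,002.70.
At nearest $5: R&D $614,105; Shipping $229,945; Logistics $844,050; Machining $811,005. Sum = $2,499,105.
Difference $2,499,100 − $2,499,105 = −$5 applied to largest billable hours (Logistics): Logistics becomes $844,045.

R&D: $614,105 · Shipping: $229,945 · Logistics: $844,045 · Machining: $811,005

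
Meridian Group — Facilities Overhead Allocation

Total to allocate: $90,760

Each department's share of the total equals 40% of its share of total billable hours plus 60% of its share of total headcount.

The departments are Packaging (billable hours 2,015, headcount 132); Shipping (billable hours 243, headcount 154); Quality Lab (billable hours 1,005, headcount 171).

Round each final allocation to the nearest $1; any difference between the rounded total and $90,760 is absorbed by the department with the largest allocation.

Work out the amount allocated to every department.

Billable hours total 3,263; headcount total 457.
Combined weights (40% billable hours + 60% headcount): Packaging 0.4203; Shipping 0.2320; Quality Lab 0.3477.
Proportional shares: Packaging 38,147.89; Shipping 21,054.21; Quality Lab 31,557.90.
After rounding ($1): Packaging $38,148; Shipping $21,054; Quality Lab $31,558. Sum = $90,760.
Sum already equals the total — no adjustment.

Packaging: $38,148 | Shipping: $21,054 | Quality Lab: $31,558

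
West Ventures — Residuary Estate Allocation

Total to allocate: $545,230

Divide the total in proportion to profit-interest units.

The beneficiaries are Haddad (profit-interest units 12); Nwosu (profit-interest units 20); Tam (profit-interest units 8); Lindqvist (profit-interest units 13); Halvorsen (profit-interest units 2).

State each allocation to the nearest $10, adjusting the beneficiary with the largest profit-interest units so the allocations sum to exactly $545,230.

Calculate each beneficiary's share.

Sum of profit-interest units: 55.
Proportional shares: Haddad 12/55 × $545,230 = 118,959.27; Nwosu 20/55 × $545,230 = 198,265.45; Tam 8/55 × $545,230 = 79,306.18; Lindqvist 13/55 × $545,230 = 128,872.55; Halvorsen 2/55 × $545,230 = 19,826.55.
Rounded to nearest $10: Haddad $118,960; Nwosu $198,270; Tam $79,310; Lindqvist $128,870; Halvorsen $19,830. Sum = $545,240.
Difference $545,230 − $545,240 = −$10 applied to largest profit-interest units (Nwosu): Nwosu becomes $198,260.

Haddad: $118,960 · Nwosu: $198,260 · Tam: $79,310 · Lindqvist: $128,870 · Halvorsen: $19,830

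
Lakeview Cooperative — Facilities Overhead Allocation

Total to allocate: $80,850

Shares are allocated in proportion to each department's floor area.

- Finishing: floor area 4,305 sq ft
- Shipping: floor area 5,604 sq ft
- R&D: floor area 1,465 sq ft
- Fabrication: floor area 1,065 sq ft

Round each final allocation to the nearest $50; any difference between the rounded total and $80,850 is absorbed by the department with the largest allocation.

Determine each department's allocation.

Finishing: $28,000 | Shipping: $36,450 | R&D: $9,500 | Fabrication: $6,900

Total floor area = 12,439.
Pro-rata amounts: Finishing 4,305/12,439 × $80,850 = 27,981.29; Shipping 5,604/12,439 × $80,850 = 36,424.42; R&D 1,465/12,439 × $80,850 = 9,522.09; Fabrication 1,065/12,439 × $80,850 = 6,922.20.
After rounding ($50): Finishing $28,000; Shipping $36,400; R&D $9,500; Fabrication $6,900. Sum = $80,800.
Difference $80,850 − $80,800 = +$50 applied to largest allocation (Shipping): Shipping becomes $36,450.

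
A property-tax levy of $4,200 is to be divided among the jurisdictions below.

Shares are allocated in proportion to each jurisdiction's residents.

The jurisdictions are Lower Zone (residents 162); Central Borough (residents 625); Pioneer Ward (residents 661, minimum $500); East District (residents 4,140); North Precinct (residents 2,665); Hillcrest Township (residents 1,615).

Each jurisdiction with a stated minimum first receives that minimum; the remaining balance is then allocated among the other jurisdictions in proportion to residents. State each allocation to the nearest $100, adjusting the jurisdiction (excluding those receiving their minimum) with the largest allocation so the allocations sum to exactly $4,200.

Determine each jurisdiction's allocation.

Lower Zone: $100; Central Borough: $300; Pioneer Ward: $500; East District: $1,600; North Precinct: $1,100; Hillcrest Township: $600

Fund the minimums — Pioneer Ward $500. Residual $3,700.
Residual split over remaining residents 9,207: Lower Zone 65.10 → $100; Central Borough 251.17 → $300; East District 1,663.73 → $1,700; North Precinct 1,070.98 → $1,100; Hillcrest Township 649.02 → $600.
Rounding difference −$100 applied to East District → $1,600.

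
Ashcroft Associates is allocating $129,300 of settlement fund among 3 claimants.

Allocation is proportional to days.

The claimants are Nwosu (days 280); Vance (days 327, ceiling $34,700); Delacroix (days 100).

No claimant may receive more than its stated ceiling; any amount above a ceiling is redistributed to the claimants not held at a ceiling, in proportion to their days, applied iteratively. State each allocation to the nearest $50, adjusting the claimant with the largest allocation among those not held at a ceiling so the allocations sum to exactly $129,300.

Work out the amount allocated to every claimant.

Total days = 707.
Pro-rata shares before constraints: Nwosu 51,207.92; Vance 59,803.54; Delacroix 18,288.54.
Capped: Vance ($34,700); remaining pool $94,600 reallocated over remaining days 380.
Shares after redistribution: Nwosu 69,705.26 → $69,700; Delacroix 24,894.74 → $24,900.

Nwosu: $69,700; Vance: $34,700; Delacroix: $24,900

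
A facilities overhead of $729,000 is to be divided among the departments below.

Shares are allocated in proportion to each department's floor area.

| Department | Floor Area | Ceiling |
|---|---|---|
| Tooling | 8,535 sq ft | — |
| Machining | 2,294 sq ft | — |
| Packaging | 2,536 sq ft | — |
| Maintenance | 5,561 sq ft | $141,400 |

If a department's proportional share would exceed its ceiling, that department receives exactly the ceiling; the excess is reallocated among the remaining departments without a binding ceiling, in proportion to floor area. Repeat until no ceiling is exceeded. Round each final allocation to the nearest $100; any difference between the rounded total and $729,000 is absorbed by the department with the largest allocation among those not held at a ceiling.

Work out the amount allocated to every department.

Tooling: $375,200; Machining: $100,900; Packaging: $111,500; Maintenance: $141,400

Total floor area = 18,926.
Proportional shares (ignoring caps): Tooling 328,754.89; Machining 88,361.30; Packaging 97,682.76; Maintenance 214,201.05.
Cap binds for Maintenance ($141,400); residual $587,600 reallocated over remaining floor area 13,365.
Remaining shares: Tooling 375,246.24 → $375,200; Machining 100,857.04 → $100,900; Packaging 111,496.72 → $111,500.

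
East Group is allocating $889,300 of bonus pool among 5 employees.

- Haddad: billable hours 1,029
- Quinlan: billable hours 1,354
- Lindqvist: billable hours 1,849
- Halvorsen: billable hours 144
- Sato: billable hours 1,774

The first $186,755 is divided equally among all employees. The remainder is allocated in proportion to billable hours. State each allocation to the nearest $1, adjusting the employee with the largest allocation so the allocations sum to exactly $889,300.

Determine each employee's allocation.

$186,755 shared equally gives $37,351 per employee.
Remainder $702,545 by billable hours (total 6,150): Haddad 117,547.77 → $117,548; Quinlan 154,674.13 → $154,674; Lindqvist 211,220.44 → $211,220; Halvorsen 16,449.83 → $16,450; Sato 202,652.82 → $202,653.
Totals: Haddad $37,351 + $117,548 = $154,899; Quinlan $37,351 + $154,674 = $192,025; Lindqvist $37,351 + $211,220 = $248,571; Halvorsen $37,351 + $16,450 = $53,801; Sato $37,351 + $202,653 = $240,004.

Haddad: $154,899 | Quinlan: $192,025 | Lindqvist: $248,571 | Halvorsen: $53,801 | Sato: $240,004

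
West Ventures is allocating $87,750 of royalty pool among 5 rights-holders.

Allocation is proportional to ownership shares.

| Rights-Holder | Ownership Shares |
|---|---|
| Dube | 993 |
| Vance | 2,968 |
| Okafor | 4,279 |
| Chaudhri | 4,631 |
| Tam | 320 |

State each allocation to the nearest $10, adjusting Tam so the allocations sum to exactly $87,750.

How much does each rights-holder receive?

Sum of ownership shares: 13,191.
Proportional shares: Dube 993/13,191 × $87,750 = 6,605.70; Vance 2,968/13,191 × $87,750 = 19,743.92; Okafor 4,279/13,191 × $87,750 = 28,465.03; Chaudhri 4,631/13,191 × $87,750 = 30,806.63; Tam 320/13,191 × $87,750 = 2,128.72.
After rounding ($10): Dube $6,610; Vance $19,740; Okafor $28,470; Chaudhri $30,810; Tam $2,130. Sum = $87,760.
Difference $87,750 − $87,760 = −$10 applied to Tam: Tam becomes $2,120.

Dube: $6,610 | Vance: $19,740 | Okafor: $28,470 | Chaudhri: $30,810 | Tam: $2,120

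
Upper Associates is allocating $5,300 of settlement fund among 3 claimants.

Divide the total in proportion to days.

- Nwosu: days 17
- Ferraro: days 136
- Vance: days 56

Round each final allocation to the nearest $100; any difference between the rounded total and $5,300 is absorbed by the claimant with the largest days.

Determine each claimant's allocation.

Nwosu: $400 · Ferraro: $3,500 · Vance: $1,400

Days total: 209.
Raw shares: Nwosu 17/209 × $5,300 = 431.10; Ferraro 136/209 × $5,300 = 3,448.80; Vance 56/209 × $5,300 = 1,420.10.
At nearest $100: Nwosu $400; Ferraro $3,400; Vance $1,400. Sum = $5,200.
Difference $5,300 − $5,200 = +$100 applied to largest days (Ferraro): Ferraro becomes $3,500.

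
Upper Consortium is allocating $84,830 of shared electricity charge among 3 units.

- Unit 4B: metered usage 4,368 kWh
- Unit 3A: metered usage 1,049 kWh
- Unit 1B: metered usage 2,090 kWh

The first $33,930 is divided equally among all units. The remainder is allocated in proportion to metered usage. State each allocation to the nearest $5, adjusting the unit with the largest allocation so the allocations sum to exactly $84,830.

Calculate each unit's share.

Unit 4B: $40,925 · Unit 3A: $18,425 · Unit 1B: $25,480

First tranche $33,930 split equally: $11,310 each.
Remainder $50,900 by metered usage (total 7,507): Unit 4B 29,616.52 → $29,615; Unit 3A 7,112.57 → $7,115; Unit 1B 14,170.91 → $14,170.
Totals: Unit 4B $11,310 + $29,615 = $40,925; Unit 3A $11,310 + $7,115 = $18,425; Unit 1B $11,310 + $14,170 = $25,480.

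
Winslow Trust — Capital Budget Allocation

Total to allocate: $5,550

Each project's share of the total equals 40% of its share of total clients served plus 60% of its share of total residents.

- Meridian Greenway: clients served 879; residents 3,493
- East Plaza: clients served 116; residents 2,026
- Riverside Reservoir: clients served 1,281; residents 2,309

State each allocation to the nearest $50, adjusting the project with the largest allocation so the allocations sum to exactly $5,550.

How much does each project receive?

Meridian Greenway: $2,350; East Plaza: $950; Riverside Reservoir: $2,250

Totals — clients served 2,276, residents 7,828.
Combined weights (40% clients served + 60% residents): Meridian Greenway 0.4222; East Plaza 0.1757; Riverside Reservoir 0.4021.
Raw shares: Meridian Greenway 2,343.28; East Plaza 974.998; Riverside Reservoir 2,231.72.
After rounding ($50): Meridian Greenway $2,350; East Plaza $950; Riverside Reservoir $2,250. Sum = $5,550.
No rounding difference to absorb.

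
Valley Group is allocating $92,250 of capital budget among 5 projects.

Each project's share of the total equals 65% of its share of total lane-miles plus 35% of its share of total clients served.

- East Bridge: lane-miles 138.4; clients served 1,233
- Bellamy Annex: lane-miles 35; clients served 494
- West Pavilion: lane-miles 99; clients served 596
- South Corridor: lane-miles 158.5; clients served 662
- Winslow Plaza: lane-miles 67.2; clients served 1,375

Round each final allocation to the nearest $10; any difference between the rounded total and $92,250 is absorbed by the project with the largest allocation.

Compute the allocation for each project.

East Bridge: $25,800 · Bellamy Annex: $7,870 · West Pavilion: $16,330 · South Corridor: $23,980 · Winslow Plaza: $18,270

Lane-miles total 498.1; clients served total 4,360.
Blended shares (65% lane-miles + 35% clients served): East Bridge 0.2796; Bellamy Annex 0.0853; West Pavilion 0.1770; South Corridor 0.2600; Winslow Plaza 0.1981.
Unrounded shares: East Bridge 25,791.78; Bellamy Annex 7,871.65; West Pavilion 16,331.48; South Corridor 23,982.99; Winslow Plaza 18,272.11.
At nearest $10: East Bridge $25,790; Bellamy Annex $7,870; West Pavilion $16,330; South Corridor $23,980; Winslow Plaza $18,270. Sum = $92,240.
Difference $92,250 − $92,240 = +$10 applied to largest allocation (East Bridge): East Bridge becomes $25,800.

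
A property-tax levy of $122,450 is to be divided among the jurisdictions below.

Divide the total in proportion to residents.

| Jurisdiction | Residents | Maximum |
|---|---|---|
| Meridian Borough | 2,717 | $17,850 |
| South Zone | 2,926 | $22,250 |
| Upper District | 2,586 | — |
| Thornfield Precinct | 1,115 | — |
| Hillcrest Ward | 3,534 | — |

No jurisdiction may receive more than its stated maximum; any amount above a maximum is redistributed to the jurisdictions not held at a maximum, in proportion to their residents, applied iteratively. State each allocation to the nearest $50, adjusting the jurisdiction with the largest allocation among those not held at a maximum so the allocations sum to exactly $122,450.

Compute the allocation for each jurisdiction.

Meridian Borough: $17,850; South Zone: $22,250; Upper District: $29,450; Thornfield Precinct: $12,700; Hillcrest Ward: $40,200

Residents total: 12,878.
Unconstrained shares: Meridian Borough 25,834.50; South Zone 27,821.77; Upper District 24,588.89; Thornfield Precinct 10,601.94; Hillcrest Ward 33,602.91.
Cap binds for Meridian Borough ($17,850), South Zone ($22,250); remaining pool $82,350 reallocated over remaining residents 7,235.
Shares after redistribution: Upper District 29,434.29 → $29,450; Thornfield Precinct 12,691.12 → $12,700; Hillcrest Ward 40,224.59 → $40,200.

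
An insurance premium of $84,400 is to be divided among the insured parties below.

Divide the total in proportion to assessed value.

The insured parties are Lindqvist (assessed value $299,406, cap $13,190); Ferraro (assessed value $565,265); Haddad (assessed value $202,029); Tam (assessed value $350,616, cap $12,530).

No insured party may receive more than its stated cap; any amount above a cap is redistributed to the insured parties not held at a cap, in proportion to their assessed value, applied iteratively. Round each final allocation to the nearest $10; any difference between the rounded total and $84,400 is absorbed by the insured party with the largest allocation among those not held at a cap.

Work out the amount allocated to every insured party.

Lindqvist: $13,190 | Ferraro: $43,230 | Haddad: $15,450 | Tam: $12,530

Sum of assessed value: 1,417,316.
Proportional shares (ignoring caps): Lindqvist 17,829.38; Ferraro 33,661.06; Haddad 12,030.66; Tam 20,878.89.
Cap binds for Lindqvist ($13,190), Tam ($12,530); balance $58,680 reallocated over remaining assessed value 767,294.
Redistributed shares: Ferraro 43,229.52 → $43,230; Haddad 15,450.48 → $15,450.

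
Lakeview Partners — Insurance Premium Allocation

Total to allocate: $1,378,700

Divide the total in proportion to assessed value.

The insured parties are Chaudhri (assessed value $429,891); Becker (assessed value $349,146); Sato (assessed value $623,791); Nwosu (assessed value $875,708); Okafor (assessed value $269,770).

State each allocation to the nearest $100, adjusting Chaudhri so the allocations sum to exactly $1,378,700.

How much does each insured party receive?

Chaudhri: $232,500; Becker: $188,900; Sato: $337,500; Nwosu: $473,800; Okafor: $146,000

Assessed value total: 2,548,306.
Raw shares: Chaudhri 429,891/2,548,306 × $1,378,700 = 232,582.24; Becker 349,146/2,548,306 × $1,378,700 = 188,897.09; Sato 623,791/2,548,306 × $1,378,700 = 337,487.20; Nwosu 875,708/2,548,306 × $1,378,700 = 473,780.86; Okafor 269,770/2,548,306 × $1,378,700 = 145,952.60.
After rounding ($100): Chaudhri $232,600; Becker $188,900; Sato $337,500; Nwosu $473,800; Okafor $146,000. Sum = $1,378,800.
Difference $1,378,700 − $1,378,800 = −$100 applied to Chaudhri: Chaudhri becomes $232,500.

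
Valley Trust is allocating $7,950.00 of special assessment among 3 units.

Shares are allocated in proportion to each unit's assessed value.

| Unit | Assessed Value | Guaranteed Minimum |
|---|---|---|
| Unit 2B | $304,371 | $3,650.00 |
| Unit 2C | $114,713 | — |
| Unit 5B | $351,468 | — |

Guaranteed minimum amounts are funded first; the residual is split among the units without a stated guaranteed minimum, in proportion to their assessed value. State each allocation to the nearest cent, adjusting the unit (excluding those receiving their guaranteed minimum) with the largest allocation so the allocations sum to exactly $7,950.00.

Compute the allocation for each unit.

Fund the minimums — Unit 2B $3,650.00. Residual $4,300.00.
Residual split over remaining assessed value 466,181: Unit 2C 1,058.0995 → $1,058.10; Unit 5B 3,241.9005 → $3,241.90.

Unit 2B: $3,650.00 · Unit 2C: $1,058.10 · Unit 5B: $3,241.90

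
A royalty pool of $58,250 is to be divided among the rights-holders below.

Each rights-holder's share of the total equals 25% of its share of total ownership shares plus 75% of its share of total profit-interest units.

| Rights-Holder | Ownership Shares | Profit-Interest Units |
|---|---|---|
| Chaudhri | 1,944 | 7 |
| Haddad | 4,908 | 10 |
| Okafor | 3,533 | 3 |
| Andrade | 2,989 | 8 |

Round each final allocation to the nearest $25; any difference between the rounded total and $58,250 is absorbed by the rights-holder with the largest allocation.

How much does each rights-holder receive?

Chaudhri: $13,050 · Haddad: $20,950 · Okafor: $8,525 · Andrade: $15,725

Ownership shares total 13,374; profit-interest units total 28.
Composite weights (25% ownership shares + 75% profit-interest units): Chaudhri 0.2238; Haddad 0.3596; Okafor 0.1464; Andrade 0.2702.
Pro-rata amounts: Chaudhri 13,038.63; Haddad 20,946.84; Okafor 8,527.77; Andrade 15,736.76.
At nearest $25: Chaudhri $13,050; Haddad $20,950; Okafor $8,525; Andrade $15,725. Sum = $58,250.
Rounded total matches; no reconciliation needed.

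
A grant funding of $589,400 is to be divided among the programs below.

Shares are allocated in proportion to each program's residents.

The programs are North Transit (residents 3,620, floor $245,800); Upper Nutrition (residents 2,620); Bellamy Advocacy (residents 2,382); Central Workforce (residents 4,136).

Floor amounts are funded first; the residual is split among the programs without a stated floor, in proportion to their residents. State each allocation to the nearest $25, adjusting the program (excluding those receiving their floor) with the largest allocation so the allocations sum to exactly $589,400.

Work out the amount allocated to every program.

Fund the minimums — North Transit $245,800. Remaining pool $343,600.
Remaining pool split over remaining residents 9,138: Upper Nutrition 98,515.21 → $98,525; Bellamy Advocacy 89,566.12 → $89,575; Central Workforce 155,518.67 → $155,525.
Rounding difference −$25 applied to Central Workforce → $155,500.

North Transit: $245,800 · Upper Nutrition: $98,525 · Bellamy Advocacy: $89,575 · Central Workforce: $155,500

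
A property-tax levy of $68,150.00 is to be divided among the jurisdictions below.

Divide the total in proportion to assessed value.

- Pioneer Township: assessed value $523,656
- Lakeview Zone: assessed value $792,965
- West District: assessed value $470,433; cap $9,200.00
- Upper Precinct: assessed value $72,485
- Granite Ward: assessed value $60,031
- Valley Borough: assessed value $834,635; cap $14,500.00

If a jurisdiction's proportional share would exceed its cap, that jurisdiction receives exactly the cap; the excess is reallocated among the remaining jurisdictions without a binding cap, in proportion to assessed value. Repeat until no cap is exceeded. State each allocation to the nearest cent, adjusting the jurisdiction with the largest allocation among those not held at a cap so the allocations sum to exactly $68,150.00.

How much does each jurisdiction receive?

Assessed value total: 2,754,205.
Proportional shares (ignoring caps): Pioneer Township 12,957.3348; Lakeview Zone 19,621.1120; West District 11,640.3859; Upper Precinct 1,793.5676; Granite Ward 1,485.4060; Valley Borough 20,652.1937.
Held at cap: West District ($9,200.00), Valley Borough ($14,500.00); remaining pool $44,450.00 reallocated over remaining assessed value 1,449,137.
Shares after redistribution: Pioneer Township 16,062.3248 → $16,062.32; Lakeview Zone 24,322.9551 → $24,322.96; Upper Precinct 2,223.3635 → $2,223.36; Granite Ward 1,841.3566 → $1,841.36.

Pioneer Township: $16,062.32 | Lakeview Zone: $24,322.96 | West District: $9,200.00 | Upper Precinct: $2,223.36 | Granite Ward: $1,841.36 | Valley Borough: $14,500.00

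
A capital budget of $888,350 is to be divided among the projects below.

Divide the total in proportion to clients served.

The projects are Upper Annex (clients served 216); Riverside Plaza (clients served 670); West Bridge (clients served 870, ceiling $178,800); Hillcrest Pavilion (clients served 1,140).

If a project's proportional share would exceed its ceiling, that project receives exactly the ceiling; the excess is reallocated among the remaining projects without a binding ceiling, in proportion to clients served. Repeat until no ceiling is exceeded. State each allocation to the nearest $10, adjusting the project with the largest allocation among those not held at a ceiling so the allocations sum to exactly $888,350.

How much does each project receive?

Upper Annex: $75,650; Riverside Plaza: $234,650; West Bridge: $178,800; Hillcrest Pavilion: $399,250

Total clients served = 2,896.
Proportional shares (ignoring caps): Upper Annex 66,258.15; Riverside Plaza 205,522.96; West Bridge 266,873.10; Hillcrest Pavilion 349,695.79.
Capped: West Bridge ($178,800); residual $709,550 reallocated over remaining clients served 2,026.
Remaining shares: Upper Annex 75,647.98 → $75,650; Riverside Plaza 234,648.82 → $234,650; Hillcrest Pavilion 399,253.21 → $399,250.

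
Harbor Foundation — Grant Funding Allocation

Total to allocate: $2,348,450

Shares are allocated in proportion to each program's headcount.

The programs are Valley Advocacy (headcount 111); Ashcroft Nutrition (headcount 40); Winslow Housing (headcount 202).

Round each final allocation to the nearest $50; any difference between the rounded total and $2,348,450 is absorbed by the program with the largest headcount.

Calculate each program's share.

Total headcount = 353.
Proportional shares: Valley Advocacy 111/353 × $2,348,450 = 738,464.45; Ashcroft Nutrition 40/353 × $2,348,450 = 266,113.31; Winslow Housing 202/353 × $2,348,450 = 1,343,872.24.
At nearest $50: Valley Advocacy $738,450; Ashcroft Nutrition $266,100; Winslow Housing $1,343,850. Sum = $2,348,400.
Difference $2,348,450 − $2,348,400 = +$50 applied to largest headcount (Winslow Housing): Winslow Housing becomes $1,343,900.

Valley Advocacy: $738,450 · Ashcroft Nutrition: $266,100 · Winslow Housing: $1,343,900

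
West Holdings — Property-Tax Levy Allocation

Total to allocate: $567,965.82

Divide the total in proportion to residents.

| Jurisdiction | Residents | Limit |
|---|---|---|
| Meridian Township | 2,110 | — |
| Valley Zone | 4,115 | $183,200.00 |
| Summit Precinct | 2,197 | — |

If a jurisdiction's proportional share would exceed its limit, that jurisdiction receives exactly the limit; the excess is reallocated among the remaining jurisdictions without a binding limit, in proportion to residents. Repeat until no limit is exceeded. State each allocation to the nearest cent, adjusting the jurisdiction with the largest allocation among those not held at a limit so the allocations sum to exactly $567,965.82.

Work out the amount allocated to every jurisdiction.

Meridian Township: $188,496.84; Valley Zone: $183,200.00; Summit Precinct: $196,268.98

Sum of residents: 8,422.
Unconstrained shares: Meridian Township 142,294.9276; Valley Zone 277,508.8280; Summit Precinct 148,162.0644.
Cap binds for Valley Zone ($183,200.00); remaining pool $384,765.82 reallocated over remaining residents 4,307.
Redistributed shares: Meridian Township 188,496.8378 → $188,496.84; Summit Precinct 196,268.9822 → $196,268.98.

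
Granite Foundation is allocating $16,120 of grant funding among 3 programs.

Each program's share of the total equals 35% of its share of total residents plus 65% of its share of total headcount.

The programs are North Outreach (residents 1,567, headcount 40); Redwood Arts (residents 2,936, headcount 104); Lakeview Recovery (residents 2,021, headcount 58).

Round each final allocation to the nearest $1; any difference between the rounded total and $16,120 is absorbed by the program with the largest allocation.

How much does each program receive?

Residents total 6,524; headcount total 202.
Composite weights (35% residents + 65% headcount): North Outreach 0.2128; Redwood Arts 0.4922; Lakeview Recovery 0.2951.
Proportional shares: North Outreach 3,430.00; Redwood Arts 7,933.69; Lakeview Recovery 4,756.31.
At nearest $1: North Outreach $3,430; Redwood Arts $7,934; Lakeview Recovery $4,756. Sum = $16,120.
Sum already equals the total — no adjustment.

North Outreach: $3,430; Redwood Arts: $7,934; Lakeview Recovery: $4,756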